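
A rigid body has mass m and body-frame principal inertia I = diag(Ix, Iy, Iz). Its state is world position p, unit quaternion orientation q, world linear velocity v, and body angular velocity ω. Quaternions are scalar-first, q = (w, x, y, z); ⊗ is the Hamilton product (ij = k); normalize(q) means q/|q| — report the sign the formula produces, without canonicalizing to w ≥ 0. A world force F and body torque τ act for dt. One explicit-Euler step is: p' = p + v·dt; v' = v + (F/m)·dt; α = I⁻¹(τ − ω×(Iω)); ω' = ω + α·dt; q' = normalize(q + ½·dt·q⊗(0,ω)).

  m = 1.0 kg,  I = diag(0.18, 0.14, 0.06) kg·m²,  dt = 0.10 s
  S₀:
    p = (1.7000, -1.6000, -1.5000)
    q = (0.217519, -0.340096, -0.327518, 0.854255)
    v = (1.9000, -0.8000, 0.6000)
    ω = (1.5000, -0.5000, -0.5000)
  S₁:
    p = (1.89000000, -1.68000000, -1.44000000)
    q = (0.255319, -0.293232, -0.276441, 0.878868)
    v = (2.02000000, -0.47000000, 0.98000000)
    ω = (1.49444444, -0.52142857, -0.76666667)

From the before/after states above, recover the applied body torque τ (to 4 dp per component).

τ = (-0.0300, -0.1200, -0.1300)

ω₁ − ω₀ = (-0.00555556, -0.02142857, -0.26666667)
τ = I·(Δω/dt) + ω₀×(Iω₀) = (-0.0300, -0.1200, -0.1300)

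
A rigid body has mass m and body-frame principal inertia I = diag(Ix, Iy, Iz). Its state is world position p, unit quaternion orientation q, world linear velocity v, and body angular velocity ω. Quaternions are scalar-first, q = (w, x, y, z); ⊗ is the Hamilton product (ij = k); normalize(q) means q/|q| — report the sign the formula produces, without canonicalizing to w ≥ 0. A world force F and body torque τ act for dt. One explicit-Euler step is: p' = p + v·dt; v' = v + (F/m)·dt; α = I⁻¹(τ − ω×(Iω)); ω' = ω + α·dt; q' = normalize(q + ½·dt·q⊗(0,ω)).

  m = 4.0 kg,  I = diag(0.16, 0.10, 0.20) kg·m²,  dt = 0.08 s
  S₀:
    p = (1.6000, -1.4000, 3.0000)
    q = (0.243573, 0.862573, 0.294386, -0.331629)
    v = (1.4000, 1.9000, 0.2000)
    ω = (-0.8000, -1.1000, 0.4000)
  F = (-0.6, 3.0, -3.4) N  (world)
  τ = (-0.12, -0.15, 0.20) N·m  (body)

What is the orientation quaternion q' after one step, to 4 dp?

q⊗(0,ω) = (1.1465346, -0.4418959, -0.3476563, -0.6158923)
q + ½dt·q⊗(0,ω), renormalized = (0.2890, 0.8435, 0.2800, -0.3557)

q' = (0.2890, 0.8435, 0.2800, -0.3557)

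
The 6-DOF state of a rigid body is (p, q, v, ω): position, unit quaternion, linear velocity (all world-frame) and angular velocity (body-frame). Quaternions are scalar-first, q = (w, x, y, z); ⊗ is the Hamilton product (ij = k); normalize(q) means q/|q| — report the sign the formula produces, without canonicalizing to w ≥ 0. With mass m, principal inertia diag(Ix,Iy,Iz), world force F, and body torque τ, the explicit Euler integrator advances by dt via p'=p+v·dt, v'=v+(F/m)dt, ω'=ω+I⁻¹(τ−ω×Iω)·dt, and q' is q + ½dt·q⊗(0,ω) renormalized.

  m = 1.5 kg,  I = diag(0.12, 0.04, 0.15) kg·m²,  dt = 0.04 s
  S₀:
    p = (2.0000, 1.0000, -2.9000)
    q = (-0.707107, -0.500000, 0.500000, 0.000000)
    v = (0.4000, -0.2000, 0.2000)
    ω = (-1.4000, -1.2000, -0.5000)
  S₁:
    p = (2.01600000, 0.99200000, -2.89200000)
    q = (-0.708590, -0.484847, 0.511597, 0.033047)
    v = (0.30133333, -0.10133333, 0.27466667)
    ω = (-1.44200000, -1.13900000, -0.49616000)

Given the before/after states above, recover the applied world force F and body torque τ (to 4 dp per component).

Δω = ω₁−ω₀ = (-0.04200000, 0.06100000, 0.00384000)
ω₀×(Iω₀) = (0.0660, -0.0210, -0.1344)
applied torque τ = (-0.0600, 0.0400, -0.1200)
Δv = v₁−v₀ = (-0.09866667, 0.09866667, 0.07466667)
applied force F = (-3.7000, 3.7000, 2.8000)

F = (-3.7000, 3.7000, 2.8000)
τ = (-0.0600, 0.0400, -0.1200)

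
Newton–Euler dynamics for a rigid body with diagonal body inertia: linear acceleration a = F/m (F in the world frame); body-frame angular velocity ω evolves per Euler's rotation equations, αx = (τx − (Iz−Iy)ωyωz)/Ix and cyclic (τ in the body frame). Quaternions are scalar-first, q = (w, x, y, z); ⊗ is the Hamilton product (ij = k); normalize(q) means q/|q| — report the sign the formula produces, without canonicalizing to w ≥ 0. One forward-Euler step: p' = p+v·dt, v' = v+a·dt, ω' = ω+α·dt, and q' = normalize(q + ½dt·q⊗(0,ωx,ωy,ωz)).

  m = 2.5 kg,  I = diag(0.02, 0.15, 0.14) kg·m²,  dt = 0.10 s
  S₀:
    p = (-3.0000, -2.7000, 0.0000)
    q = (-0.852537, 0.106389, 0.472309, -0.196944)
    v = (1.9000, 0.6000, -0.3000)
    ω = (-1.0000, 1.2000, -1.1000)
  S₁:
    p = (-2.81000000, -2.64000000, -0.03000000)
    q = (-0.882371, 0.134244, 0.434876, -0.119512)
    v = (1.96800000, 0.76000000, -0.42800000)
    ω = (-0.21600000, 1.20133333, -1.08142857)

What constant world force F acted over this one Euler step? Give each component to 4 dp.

v₁ − v₀ = (0.06800000, 0.16000000, -0.12800000)
F = m·Δv/dt = (1.7000, 4.0000, -3.2000)

F = (1.7000, 4.0000, -3.2000)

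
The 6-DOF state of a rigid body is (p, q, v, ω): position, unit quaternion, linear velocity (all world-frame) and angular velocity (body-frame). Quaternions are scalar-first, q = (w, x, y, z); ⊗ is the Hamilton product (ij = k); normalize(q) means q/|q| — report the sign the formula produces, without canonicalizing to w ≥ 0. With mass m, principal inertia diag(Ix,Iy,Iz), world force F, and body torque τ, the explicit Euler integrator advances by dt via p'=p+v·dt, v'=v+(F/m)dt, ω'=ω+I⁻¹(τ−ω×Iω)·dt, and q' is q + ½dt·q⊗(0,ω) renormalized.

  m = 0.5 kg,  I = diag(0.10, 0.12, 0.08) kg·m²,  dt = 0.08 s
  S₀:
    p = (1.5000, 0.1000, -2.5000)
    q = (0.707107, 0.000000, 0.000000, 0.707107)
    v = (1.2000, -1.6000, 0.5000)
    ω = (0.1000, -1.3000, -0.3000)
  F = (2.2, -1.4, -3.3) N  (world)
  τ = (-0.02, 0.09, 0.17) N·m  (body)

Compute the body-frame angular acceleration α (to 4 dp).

gyro term ω×Iω = (-0.0156, -0.0006, -0.0026)
(τ − ω×Iω)/I = (-0.0440, 0.7550, 2.1575)

α = (-0.0440, 0.7550, 2.1575)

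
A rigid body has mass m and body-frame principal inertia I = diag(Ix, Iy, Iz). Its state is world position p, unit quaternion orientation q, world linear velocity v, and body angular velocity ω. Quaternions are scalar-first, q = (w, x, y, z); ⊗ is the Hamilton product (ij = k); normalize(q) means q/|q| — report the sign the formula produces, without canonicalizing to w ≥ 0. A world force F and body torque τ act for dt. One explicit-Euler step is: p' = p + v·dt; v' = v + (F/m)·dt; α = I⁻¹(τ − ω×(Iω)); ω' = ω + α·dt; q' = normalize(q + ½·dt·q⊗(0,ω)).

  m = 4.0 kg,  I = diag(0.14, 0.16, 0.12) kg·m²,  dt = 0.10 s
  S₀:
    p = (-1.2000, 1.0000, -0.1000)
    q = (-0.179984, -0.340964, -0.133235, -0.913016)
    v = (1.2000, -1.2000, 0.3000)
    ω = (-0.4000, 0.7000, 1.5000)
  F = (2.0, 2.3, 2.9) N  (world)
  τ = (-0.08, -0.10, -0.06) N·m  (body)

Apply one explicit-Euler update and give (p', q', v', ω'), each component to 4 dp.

linear accel F/m = (0.5000, 0.5750, 0.7250)
p + v·dt = (-1.0800, 0.8800, -0.0700)
new velocity v' = (1.2500, -1.1425, 0.3725)
precession coupling ω×(Iω) = (-0.0420, -0.0120, -0.0056)
α = I⁻¹(τ − ω×Iω) = (-0.2714, -0.5500, -0.4533)
ω + α·dt = (-0.4271, 0.6450, 1.4547)
2q̇ = q⊗(0,ω) = (1.3264029, 0.5112523, 0.7506636, -0.5619448)
q' = normalize(q + ½dt·q⊗(0,ω)) = (-0.1133, -0.3143, -0.0954, -0.9377)

p' = (-1.0800, 0.8800, -0.0700)
q' = (-0.1133, -0.3143, -0.0954, -0.9377)
v' = (1.2500, -1.1425, 0.3725)
ω' = (-0.4271, 0.6450, 1.4547)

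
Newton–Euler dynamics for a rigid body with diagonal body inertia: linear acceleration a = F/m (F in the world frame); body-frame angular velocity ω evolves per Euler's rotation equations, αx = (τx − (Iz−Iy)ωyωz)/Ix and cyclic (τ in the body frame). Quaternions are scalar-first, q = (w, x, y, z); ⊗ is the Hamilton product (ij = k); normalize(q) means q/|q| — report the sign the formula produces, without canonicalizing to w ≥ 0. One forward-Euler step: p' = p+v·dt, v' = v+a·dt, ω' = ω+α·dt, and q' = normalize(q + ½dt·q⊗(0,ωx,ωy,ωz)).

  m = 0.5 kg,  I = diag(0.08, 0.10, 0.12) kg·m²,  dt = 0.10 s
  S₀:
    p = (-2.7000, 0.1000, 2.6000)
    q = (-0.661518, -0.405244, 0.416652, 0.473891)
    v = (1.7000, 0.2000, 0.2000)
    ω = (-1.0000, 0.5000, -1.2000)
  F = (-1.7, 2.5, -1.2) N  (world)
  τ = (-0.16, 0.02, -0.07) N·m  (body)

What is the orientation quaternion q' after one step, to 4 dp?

q' = (-0.6615, -0.4076, 0.3509, 0.5225)

q⊗(0,ω) = (-0.0449008, -0.0754099, -1.2909428, 1.0078516)
q + ½dt·q⊗(0,ω), renormalized = (-0.6615, -0.4076, 0.3509, 0.5225)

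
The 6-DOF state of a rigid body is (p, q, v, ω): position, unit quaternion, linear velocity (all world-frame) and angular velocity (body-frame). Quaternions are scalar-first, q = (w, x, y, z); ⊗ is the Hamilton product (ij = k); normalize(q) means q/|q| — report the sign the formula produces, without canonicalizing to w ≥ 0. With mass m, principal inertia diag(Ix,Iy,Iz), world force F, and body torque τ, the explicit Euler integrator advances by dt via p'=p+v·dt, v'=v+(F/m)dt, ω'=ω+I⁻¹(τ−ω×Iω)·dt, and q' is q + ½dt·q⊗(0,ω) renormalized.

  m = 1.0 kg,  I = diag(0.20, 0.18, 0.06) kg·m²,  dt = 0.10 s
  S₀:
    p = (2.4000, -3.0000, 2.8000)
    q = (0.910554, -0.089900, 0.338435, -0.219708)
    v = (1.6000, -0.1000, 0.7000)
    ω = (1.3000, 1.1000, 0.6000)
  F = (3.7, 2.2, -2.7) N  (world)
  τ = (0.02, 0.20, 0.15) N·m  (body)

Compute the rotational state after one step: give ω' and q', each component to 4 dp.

ω' = (1.3496, 1.1504, 0.8977)
q' = (0.9007, -0.0084, 0.3754, -0.2184)

ω×(Iω) gyroscopic = (-0.0792, 0.1092, -0.0286)
α = I⁻¹(τ − ω×Iω) = (0.4960, 0.5044, 2.9767)
ω + α·dt = (1.3496, 1.1504, 0.8977)
2q̇ = q⊗(0,ω) = (-0.1235837, 1.6284600, 0.7699290, 0.0074769)
q + ½dt·q⊗(0,ω), renormalized = (0.9007, -0.0084, 0.3754, -0.2184)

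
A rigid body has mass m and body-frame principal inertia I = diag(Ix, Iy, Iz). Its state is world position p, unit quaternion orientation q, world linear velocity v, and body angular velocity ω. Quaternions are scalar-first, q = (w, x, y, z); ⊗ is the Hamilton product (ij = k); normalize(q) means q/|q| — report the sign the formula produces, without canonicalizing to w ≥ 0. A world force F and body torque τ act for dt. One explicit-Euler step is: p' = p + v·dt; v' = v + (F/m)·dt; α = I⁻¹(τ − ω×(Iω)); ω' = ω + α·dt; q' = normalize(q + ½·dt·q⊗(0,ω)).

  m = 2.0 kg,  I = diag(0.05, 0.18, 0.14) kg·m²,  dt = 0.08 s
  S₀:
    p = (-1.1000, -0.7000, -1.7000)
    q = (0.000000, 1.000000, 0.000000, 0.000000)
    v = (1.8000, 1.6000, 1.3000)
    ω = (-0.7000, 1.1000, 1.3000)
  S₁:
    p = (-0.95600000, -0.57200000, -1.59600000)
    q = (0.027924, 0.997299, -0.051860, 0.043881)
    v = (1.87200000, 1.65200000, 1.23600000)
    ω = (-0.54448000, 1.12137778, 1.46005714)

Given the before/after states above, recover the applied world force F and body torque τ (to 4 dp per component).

ω₁ − ω₀ = (0.15552000, 0.02137778, 0.16005714)
applied torque τ = (0.0400, 0.1300, 0.1800)
velocity change Δv = (0.07200000, 0.05200000, -0.06400000)
applied force F = (1.8000, 1.3000, -1.6000)

F = (1.8000, 1.3000, -1.6000)
τ = (0.0400, 0.1300, 0.1800)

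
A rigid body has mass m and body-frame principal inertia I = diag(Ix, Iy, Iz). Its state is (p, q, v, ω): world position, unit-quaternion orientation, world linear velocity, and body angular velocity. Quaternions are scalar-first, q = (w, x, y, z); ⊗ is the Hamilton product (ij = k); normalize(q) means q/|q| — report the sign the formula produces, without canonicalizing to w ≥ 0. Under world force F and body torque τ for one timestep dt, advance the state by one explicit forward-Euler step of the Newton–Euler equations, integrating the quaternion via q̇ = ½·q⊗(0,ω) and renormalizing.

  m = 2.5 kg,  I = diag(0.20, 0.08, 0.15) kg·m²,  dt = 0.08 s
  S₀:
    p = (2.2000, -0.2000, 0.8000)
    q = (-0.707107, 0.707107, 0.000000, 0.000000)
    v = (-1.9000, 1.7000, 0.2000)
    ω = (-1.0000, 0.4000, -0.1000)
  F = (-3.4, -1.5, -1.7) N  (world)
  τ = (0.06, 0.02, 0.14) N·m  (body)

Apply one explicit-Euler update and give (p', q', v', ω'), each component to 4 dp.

p' = (2.0480, -0.0640, 0.8160)
q' = (-0.6782, 0.7347, -0.0085, 0.0141)
v' = (-2.0088, 1.6520, 0.1456)
ω' = (-0.9749, 0.4150, -0.0509)

linear accel F/m = (-1.3600, -0.6000, -0.6800)
p + v·dt = (2.0480, -0.0640, 0.8160)
v' = v + a·dt = (-2.0088, 1.6520, 0.1456)
precession coupling ω×(Iω) = (-0.0028, 0.0050, 0.0480)
α = I⁻¹(τ − ω×Iω) = (0.3140, 0.1875, 0.6133)
ω' = ω + α·dt = (-0.9749, 0.4150, -0.0509)
Hamilton product q⊗(0,ω) = (0.7071070, 0.7071070, -0.2121321, 0.3535535)
updated quaternion q' = (-0.6782, 0.7347, -0.0085, 0.0141)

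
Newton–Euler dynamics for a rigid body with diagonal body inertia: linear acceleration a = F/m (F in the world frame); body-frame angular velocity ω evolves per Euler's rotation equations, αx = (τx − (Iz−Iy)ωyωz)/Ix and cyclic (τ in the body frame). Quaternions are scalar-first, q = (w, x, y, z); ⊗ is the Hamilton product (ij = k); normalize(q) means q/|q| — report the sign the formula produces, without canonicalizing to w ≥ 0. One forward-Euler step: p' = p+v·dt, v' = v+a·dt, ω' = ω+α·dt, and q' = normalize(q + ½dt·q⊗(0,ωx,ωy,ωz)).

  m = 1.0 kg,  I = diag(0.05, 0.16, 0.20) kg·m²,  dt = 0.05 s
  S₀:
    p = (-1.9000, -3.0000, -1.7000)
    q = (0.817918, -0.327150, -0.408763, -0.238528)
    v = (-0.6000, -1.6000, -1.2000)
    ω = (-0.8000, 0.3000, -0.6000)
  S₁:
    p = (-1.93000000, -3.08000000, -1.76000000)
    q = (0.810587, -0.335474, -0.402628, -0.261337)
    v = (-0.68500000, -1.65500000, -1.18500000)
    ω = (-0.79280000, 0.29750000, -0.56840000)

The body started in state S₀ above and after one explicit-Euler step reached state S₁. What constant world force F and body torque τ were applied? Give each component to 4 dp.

rate change Δω = (0.00720000, -0.00250000, 0.03160000)
precession coupling = (-0.0072, -0.0720, -0.0264)
I·α + gyro = (0.0000, -0.0800, 0.1000)
velocity change Δv = (-0.08500000, -0.05500000, 0.01500000)
m·(v₁−v₀)/dt = (-1.7000, -1.1000, 0.3000)

F = (-1.7000, -1.1000, 0.3000)
τ = (0.0000, -0.0800, 0.1000)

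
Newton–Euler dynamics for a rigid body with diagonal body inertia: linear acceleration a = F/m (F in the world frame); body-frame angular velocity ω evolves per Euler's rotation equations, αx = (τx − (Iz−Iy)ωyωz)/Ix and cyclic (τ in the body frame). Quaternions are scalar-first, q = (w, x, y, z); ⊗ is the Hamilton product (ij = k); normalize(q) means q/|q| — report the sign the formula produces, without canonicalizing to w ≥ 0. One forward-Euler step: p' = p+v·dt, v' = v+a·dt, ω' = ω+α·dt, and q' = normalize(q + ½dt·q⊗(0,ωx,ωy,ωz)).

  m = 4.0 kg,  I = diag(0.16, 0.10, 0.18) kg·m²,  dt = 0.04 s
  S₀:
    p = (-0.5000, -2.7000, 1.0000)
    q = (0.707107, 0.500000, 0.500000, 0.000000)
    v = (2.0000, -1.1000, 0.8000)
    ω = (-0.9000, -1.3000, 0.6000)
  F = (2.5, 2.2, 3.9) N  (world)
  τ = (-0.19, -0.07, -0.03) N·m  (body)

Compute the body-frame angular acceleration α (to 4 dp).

α = (-0.7975, -0.8080, 0.2233)

ω×(Iω) gyroscopic = (-0.0624, 0.0108, -0.0702)
α = I⁻¹(τ − ω×Iω) = (-0.7975, -0.8080, 0.2233)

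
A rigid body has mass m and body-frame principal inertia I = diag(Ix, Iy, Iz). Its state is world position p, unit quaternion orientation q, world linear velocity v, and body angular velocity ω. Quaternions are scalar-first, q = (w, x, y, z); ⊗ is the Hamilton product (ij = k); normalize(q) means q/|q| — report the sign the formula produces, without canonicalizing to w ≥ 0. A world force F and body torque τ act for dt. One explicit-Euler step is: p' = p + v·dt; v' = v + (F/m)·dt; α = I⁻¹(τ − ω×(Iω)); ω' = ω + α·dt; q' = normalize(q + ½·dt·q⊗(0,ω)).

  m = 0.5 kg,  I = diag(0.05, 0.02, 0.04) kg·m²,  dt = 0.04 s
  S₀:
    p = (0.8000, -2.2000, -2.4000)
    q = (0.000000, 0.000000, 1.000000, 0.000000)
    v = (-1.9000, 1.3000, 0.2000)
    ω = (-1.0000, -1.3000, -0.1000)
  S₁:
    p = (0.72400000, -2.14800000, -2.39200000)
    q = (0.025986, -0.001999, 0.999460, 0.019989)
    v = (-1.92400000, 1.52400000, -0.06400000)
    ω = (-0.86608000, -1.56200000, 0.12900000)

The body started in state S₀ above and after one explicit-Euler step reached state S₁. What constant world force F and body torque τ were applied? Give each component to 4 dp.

ω₁ − ω₀ = (0.13392000, -0.26200000, 0.22900000)
ω₀×(Iω₀) = (0.0026, 0.0010, -0.0390)
τ = I·(Δω/dt) + ω₀×(Iω₀) = (0.1700, -0.1300, 0.1900)
Δv = v₁−v₀ = (-0.02400000, 0.22400000, -0.26400000)
F = m·Δv/dt = (-0.3000, 2.8000, -3.3000)

F = (-0.3000, 2.8000, -3.3000)
τ = (0.1700, -0.1300, 0.1900)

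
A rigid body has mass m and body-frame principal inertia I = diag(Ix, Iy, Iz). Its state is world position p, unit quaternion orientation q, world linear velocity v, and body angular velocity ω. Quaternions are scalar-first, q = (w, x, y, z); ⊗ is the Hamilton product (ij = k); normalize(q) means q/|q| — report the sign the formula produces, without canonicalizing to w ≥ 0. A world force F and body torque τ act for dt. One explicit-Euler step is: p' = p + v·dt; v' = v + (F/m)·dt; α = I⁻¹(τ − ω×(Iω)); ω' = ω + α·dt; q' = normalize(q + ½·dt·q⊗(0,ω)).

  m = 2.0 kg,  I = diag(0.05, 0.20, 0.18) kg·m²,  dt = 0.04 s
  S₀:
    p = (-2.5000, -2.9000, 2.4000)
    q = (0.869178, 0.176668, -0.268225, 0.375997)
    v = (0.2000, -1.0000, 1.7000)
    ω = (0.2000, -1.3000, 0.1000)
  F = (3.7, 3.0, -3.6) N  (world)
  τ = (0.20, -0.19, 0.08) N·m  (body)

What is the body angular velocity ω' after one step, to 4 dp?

ω' = (0.3579, -1.3375, 0.1264)

ω×(Iω) gyroscopic = (0.0026, -0.0026, -0.0390)
angular accel α = (3.9480, -0.9370, 0.6611)
ω' = ω + α·dt = (0.3579, -1.3375, 0.1264)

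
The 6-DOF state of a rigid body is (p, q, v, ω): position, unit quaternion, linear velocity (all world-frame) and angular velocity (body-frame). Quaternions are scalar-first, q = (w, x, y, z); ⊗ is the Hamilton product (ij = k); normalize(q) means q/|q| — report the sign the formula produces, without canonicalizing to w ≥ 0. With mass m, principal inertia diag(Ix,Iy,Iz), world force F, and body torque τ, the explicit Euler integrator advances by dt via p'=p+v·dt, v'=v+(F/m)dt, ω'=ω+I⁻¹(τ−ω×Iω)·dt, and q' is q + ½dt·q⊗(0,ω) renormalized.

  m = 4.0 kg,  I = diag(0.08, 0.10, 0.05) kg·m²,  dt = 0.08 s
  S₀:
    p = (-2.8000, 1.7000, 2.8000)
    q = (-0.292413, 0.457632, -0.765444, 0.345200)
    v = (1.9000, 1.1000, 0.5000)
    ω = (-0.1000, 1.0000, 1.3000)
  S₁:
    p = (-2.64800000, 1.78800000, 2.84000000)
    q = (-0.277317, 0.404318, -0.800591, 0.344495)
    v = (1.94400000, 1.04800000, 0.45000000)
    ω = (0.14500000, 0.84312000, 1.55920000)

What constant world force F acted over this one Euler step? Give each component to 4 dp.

F = (2.2000, -2.6000, -2.5000)

velocity change Δv = (0.04400000, -0.05200000, -0.05000000)
m·(v₁−v₀)/dt = (2.2000, -2.6000, -2.5000)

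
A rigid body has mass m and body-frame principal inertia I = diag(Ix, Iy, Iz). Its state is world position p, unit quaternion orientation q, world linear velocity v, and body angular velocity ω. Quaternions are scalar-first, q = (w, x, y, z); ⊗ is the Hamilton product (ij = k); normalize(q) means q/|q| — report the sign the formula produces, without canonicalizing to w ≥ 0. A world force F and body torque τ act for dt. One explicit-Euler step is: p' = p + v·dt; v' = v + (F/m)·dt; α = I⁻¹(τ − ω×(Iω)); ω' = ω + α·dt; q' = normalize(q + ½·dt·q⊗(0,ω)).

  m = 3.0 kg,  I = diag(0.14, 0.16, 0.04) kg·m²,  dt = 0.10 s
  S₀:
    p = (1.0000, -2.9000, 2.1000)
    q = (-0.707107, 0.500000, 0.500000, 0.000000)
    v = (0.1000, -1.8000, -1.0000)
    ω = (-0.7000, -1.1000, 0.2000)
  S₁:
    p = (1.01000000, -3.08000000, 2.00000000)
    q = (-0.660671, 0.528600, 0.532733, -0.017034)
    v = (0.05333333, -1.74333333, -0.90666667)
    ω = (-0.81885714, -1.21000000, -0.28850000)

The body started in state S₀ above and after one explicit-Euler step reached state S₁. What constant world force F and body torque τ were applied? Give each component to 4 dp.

v₁ − v₀ = (-0.04666667, 0.05666667, 0.09333333)
applied force F = (-1.4000, 1.7000, 2.8000)
rate change Δω = (-0.11885714, -0.11000000, -0.48850000)
ω₀×(Iω₀) = (0.0264, -0.0140, 0.0154)
applied torque τ = (-0.1400, -0.1900, -0.1800)

F = (-1.4000, 1.7000, 2.8000)
τ = (-0.1400, -0.1900, -0.1800)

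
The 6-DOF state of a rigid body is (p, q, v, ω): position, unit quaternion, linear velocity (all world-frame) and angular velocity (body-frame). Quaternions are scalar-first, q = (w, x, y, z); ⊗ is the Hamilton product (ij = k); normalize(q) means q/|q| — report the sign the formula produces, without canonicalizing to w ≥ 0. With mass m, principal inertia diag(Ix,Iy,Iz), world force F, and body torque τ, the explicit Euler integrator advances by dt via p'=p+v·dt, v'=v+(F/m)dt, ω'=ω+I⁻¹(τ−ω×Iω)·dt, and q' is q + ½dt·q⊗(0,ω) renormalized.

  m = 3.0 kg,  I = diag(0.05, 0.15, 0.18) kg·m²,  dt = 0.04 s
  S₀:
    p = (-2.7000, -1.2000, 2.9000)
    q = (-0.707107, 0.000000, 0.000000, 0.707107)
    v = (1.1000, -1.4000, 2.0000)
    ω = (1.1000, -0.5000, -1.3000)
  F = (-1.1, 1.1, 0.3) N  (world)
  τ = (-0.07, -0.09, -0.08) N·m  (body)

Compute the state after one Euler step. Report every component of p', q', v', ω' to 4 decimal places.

a = F/m = (-0.3667, 0.3667, 0.1000)
new position p' = (-2.6560, -1.2560, 2.9800)
new velocity v' = (1.0853, -1.3853, 2.0040)
angular accel α = (-1.7900, -1.8393, -0.1389)
ω' = ω + α·dt = (1.0284, -0.5736, -1.3056)
q⊗(0,ω) = (0.9192391, -0.4242642, 1.1313712, 0.9192391)
q' = normalize(q + ½dt·q⊗(0,ω)) = (-0.6883, -0.0085, 0.0226, 0.7250)

p' = (-2.6560, -1.2560, 2.9800)
q' = (-0.6883, -0.0085, 0.0226, 0.7250)
v' = (1.0853, -1.3853, 2.0040)
ω' = (1.0284, -0.5736, -1.3056)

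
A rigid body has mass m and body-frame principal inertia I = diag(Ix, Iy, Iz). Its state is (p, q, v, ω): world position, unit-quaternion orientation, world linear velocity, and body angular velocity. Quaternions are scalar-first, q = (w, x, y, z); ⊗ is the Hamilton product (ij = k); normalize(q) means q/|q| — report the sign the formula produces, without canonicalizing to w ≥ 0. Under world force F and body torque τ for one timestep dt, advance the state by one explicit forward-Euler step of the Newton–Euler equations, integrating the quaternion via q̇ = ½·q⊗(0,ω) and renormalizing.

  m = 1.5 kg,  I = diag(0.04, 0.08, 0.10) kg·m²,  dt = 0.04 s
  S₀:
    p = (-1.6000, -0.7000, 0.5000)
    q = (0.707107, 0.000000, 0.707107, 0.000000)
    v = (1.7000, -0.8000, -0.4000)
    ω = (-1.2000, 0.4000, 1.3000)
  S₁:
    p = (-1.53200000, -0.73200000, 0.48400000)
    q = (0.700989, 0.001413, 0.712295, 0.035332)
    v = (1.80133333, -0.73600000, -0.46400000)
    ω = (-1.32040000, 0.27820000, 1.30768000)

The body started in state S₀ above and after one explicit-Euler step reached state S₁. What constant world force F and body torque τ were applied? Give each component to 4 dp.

F = (3.8000, 2.4000, -2.4000)
τ = (-0.1100, -0.1500, 0.0000)

velocity change Δv = (0.10133333, 0.06400000, -0.06400000)
m·(v₁−v₀)/dt = (3.8000, 2.4000, -2.4000)
rate change Δω = (-0.12040000, -0.12180000, 0.00768000)
precession coupling = (0.0104, 0.0936, -0.0192)
I·α + gyro = (-0.1100, -0.1500, 0.0000)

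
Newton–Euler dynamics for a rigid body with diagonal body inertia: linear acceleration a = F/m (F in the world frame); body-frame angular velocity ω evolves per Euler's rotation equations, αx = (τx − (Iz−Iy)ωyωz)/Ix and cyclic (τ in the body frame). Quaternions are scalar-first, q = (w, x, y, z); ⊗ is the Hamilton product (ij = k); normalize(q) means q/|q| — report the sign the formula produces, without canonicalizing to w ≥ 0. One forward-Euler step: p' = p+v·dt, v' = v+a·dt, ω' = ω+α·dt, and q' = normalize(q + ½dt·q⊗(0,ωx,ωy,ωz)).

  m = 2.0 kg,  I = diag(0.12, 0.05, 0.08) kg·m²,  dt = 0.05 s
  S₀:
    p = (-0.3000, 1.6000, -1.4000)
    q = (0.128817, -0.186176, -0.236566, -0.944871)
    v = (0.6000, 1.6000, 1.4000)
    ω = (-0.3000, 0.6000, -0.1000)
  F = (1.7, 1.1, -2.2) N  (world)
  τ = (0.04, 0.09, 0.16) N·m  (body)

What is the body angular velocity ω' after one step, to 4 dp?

gyro term ω×Iω = (-0.0018, 0.0012, 0.0126)
angular accel α = (0.3483, 1.7760, 1.8425)
ω + α·dt = (-0.2826, 0.6888, -0.0079)

ω' = (-0.2826, 0.6888, -0.0079)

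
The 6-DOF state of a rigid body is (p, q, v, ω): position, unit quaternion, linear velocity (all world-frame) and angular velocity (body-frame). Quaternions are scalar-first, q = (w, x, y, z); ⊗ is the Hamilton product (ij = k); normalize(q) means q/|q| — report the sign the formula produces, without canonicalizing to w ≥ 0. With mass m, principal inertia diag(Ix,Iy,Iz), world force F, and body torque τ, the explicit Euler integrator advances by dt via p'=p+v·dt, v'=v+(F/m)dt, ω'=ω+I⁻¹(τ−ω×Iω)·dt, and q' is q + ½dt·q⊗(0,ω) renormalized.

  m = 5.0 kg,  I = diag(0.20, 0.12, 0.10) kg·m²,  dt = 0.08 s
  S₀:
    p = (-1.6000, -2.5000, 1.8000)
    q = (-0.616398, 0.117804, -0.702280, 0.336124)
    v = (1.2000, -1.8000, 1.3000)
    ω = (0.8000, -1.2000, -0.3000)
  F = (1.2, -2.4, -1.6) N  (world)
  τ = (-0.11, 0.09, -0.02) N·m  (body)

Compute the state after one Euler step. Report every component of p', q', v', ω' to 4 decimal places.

precession coupling ω×(Iω) = (-0.0072, -0.0240, 0.0768)
(τ − ω×Iω)/I = (-0.5140, 0.9500, -0.9680)
ω' = ω + α·dt = (0.7589, -1.1240, -0.3774)
q⊗(0,ω) = (-0.8361420, 0.1209144, 1.0439180, 0.6053786)
q' = normalize(q + ½dt·q⊗(0,ω)) = (-0.6487, 0.1224, -0.6594, 0.3597)
a = (0.2400, -0.4800, -0.3200)
p' = p + v·dt = (-1.5040, -2.6440, 1.9040)
new velocity v' = (1.2192, -1.8384, 1.2744)

p' = (-1.5040, -2.6440, 1.9040)
q' = (-0.6487, 0.1224, -0.6594, 0.3597)
v' = (1.2192, -1.8384, 1.2744)
ω' = (0.7589, -1.1240, -0.3774)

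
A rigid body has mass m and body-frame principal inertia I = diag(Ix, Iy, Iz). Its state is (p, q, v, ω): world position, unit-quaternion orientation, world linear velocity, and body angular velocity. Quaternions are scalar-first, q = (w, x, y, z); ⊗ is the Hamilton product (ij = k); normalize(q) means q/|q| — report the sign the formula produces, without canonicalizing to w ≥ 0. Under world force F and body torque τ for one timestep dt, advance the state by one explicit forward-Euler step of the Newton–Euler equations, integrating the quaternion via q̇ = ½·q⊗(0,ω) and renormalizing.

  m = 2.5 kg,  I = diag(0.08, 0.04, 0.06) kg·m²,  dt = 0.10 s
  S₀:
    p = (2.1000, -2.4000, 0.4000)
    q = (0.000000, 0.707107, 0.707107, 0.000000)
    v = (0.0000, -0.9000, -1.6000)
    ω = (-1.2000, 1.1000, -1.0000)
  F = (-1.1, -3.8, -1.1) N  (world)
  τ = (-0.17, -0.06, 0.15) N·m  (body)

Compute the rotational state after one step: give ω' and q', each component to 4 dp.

ω' = (-1.3850, 0.8900, -0.8380)
q' = (0.0035, 0.6687, 0.7391, 0.0809)

precession coupling ω×(Iω) = (-0.0220, 0.0240, 0.0528)
angular accel α = (-1.8500, -2.1000, 1.6200)
ω' = ω + α·dt = (-1.3850, 0.8900, -0.8380)
2q̇ = q⊗(0,ω) = (0.0707107, -0.7071070, 0.7071070, 1.6263461)
q + ½dt·q⊗(0,ω), renormalized = (0.0035, 0.6687, 0.7391, 0.0809)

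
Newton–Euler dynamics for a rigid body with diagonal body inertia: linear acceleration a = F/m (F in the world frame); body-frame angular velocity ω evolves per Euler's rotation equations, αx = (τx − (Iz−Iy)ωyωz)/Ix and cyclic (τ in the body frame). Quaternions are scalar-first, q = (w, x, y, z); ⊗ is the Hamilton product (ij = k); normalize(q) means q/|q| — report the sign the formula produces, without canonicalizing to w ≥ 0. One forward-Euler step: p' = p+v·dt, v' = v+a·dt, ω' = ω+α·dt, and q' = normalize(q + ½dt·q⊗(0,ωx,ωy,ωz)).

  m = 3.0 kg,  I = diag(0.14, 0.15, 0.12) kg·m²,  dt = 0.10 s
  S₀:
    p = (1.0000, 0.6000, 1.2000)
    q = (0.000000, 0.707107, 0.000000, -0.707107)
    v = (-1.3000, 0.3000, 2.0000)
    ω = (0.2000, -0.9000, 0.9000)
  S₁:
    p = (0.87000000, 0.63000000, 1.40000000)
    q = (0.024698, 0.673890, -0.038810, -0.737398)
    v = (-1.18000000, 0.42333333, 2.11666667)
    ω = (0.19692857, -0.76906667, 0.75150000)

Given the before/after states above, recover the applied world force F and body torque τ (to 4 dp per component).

F = (3.6000, 3.7000, 3.5000)
τ = (0.0200, 0.2000, -0.1800)

Δω = ω₁−ω₀ = (-0.00307143, 0.13093333, -0.14850000)
ω₀×(Iω₀) = (0.0243, 0.0036, -0.0018)
τ = I·(Δω/dt) + ω₀×(Iω₀) = (0.0200, 0.2000, -0.1800)
Δv = v₁−v₀ = (0.12000000, 0.12333333, 0.11666667)
F = m·Δv/dt = (3.6000, 3.7000, 3.5000)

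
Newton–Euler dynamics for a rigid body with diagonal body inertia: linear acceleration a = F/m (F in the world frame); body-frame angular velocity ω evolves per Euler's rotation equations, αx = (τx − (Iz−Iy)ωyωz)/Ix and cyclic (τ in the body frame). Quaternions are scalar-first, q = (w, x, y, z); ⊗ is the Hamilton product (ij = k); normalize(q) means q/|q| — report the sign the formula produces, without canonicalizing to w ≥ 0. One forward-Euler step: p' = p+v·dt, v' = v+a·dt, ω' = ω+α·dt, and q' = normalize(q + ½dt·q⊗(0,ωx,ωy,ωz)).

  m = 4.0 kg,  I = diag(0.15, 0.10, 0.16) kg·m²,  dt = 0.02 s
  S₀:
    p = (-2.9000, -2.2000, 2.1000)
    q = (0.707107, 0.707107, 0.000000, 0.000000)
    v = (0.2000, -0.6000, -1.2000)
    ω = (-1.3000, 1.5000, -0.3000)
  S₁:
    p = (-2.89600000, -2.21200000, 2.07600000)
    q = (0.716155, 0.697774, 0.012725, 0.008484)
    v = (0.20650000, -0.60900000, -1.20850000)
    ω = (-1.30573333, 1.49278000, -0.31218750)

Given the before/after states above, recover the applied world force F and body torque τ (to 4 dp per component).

F = (1.3000, -1.8000, -1.7000)
τ = (-0.0700, -0.0400, 0.0000)

velocity change Δv = (0.00650000, -0.00900000, -0.00850000)
F = m·Δv/dt = (1.3000, -1.8000, -1.7000)
Δω = ω₁−ω₀ = (-0.00573333, -0.00722000, -0.01218750)
ω₀×(Iω₀) = (-0.0270, -0.0039, 0.0975)
I·α + gyro = (-0.0700, -0.0400, 0.0000)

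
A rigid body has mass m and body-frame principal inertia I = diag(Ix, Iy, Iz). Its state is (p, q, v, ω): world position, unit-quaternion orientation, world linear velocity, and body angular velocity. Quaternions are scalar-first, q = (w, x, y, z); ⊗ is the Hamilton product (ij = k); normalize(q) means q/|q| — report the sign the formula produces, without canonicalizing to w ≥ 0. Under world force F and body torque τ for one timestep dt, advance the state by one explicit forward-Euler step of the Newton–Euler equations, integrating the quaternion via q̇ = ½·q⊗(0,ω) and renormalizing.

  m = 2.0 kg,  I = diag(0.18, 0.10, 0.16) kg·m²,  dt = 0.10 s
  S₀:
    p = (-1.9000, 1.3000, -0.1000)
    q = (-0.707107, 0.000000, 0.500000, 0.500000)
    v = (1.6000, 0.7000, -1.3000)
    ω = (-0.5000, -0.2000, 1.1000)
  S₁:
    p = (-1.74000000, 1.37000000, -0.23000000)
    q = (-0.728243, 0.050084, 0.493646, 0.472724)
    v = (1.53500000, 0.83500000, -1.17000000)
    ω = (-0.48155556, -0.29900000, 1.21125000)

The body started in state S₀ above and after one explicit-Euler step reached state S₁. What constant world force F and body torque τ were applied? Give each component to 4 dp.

v₁ − v₀ = (-0.06500000, 0.13500000, 0.13000000)
m·(v₁−v₀)/dt = (-1.3000, 2.7000, 2.6000)
Δω = ω₁−ω₀ = (0.01844444, -0.09900000, 0.11125000)
precession coupling = (-0.0132, -0.0110, -0.0080)
τ = I·(Δω/dt) + ω₀×(Iω₀) = (0.0200, -0.1100, 0.1700)

F = (-1.3000, 2.7000, 2.6000)
τ = (0.0200, -0.1100, 0.1700)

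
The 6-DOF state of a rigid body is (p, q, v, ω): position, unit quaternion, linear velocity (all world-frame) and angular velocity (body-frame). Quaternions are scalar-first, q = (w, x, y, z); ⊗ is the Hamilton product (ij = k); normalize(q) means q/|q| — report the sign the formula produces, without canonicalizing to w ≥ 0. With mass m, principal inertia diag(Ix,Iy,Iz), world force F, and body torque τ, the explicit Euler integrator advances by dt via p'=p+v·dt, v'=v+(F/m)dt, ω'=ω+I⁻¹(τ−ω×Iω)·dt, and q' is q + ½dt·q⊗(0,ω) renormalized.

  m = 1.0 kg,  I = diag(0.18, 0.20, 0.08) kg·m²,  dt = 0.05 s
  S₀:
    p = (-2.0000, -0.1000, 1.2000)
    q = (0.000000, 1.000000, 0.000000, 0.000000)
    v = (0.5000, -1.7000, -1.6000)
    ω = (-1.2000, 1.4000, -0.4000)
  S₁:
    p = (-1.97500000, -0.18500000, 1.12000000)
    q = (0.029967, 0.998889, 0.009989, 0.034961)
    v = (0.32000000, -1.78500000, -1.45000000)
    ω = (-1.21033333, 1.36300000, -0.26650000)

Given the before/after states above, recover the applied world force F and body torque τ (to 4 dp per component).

v₁ − v₀ = (-0.18000000, -0.08500000, 0.15000000)
applied force F = (-3.6000, -1.7000, 3.0000)
Δω = ω₁−ω₀ = (-0.01033333, -0.03700000, 0.13350000)
gyro term ω₀×Iω₀ = (0.0672, 0.0480, -0.0336)
I·α + gyro = (0.0300, -0.1000, 0.1800)

F = (-3.6000, -1.7000, 3.0000)
τ = (0.0300, -0.1000, 0.1800)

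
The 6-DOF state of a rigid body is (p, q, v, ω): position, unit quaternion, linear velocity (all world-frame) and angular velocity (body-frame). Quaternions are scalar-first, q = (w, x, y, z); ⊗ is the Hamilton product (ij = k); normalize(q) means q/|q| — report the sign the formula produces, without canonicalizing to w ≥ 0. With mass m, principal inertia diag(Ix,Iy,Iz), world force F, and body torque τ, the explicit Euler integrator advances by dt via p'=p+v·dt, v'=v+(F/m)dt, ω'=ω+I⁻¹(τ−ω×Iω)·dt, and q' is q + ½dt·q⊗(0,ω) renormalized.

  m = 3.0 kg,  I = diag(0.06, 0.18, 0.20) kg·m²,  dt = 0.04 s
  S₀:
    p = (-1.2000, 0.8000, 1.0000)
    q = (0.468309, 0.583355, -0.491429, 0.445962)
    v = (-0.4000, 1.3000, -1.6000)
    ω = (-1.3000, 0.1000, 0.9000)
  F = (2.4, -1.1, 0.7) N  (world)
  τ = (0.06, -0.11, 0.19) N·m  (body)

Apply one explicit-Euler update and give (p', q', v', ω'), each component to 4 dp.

p' = (-1.2160, 0.8520, 0.9360)
q' = (0.4762, 0.5612, -0.5123, 0.4426)
v' = (-0.3680, 1.2853, -1.5907)
ω' = (-1.2612, 0.0392, 0.9411)

linear accel F/m = (0.8000, -0.3667, 0.2333)
p' = p + v·dt = (-1.2160, 0.8520, 0.9360)
v + (F/m)dt = (-0.3680, 1.2853, -1.5907)
ω×(Iω) gyroscopic = (0.0018, 0.1638, -0.0156)
angular accel α = (0.9700, -1.5211, 1.0280)
new body rate ω' = (-1.2612, 0.0392, 0.9411)
2q̇ = q⊗(0,ω) = (0.4061386, -1.0956840, -1.0579392, -0.1590441)
q' = normalize(q + ½dt·q⊗(0,ω)) = (0.4762, 0.5612, -0.5123, 0.4426)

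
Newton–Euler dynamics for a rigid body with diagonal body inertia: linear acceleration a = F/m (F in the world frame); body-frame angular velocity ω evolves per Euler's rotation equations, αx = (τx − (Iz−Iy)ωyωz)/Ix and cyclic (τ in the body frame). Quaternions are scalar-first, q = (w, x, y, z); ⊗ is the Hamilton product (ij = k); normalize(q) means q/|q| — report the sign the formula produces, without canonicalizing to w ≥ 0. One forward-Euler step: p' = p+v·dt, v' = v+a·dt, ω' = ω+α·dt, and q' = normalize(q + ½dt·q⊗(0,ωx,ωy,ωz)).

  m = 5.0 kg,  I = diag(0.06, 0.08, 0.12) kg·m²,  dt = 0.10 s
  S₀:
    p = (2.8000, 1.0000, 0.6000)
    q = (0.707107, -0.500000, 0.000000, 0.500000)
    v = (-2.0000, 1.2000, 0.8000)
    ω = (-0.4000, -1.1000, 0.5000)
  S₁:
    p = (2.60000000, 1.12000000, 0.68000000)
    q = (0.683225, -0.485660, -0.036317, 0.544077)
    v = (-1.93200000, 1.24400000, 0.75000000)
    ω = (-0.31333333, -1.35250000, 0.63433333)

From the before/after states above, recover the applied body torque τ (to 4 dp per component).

τ = (0.0300, -0.1900, 0.1700)

ω₁ − ω₀ = (0.08666667, -0.25250000, 0.13433333)
I·α + gyro = (0.0300, -0.1900, 0.1700)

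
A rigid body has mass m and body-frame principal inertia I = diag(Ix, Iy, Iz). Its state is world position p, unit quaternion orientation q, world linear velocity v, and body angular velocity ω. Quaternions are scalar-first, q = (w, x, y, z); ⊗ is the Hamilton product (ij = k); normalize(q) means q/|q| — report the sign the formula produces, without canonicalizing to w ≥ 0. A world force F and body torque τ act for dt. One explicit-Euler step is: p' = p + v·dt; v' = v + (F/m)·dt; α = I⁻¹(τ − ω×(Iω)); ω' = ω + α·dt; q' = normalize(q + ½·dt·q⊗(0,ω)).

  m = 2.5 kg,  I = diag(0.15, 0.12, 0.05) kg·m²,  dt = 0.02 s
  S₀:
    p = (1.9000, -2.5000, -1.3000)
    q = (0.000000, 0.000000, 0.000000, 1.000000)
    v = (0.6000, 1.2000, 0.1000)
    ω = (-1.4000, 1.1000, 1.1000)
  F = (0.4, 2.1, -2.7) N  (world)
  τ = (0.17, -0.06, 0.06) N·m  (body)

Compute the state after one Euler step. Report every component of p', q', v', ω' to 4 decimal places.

p' = (1.9120, -2.4760, -1.2980)
q' = (-0.0110, -0.0110, -0.0140, 0.9998)
v' = (0.6032, 1.2168, 0.0784)
ω' = (-1.3660, 1.1157, 1.1055)

ω×(Iω) gyroscopic = (-0.0847, -0.1540, 0.0462)
(τ − ω×Iω)/I = (1.6980, 0.7833, 0.2760)
ω + α·dt = (-1.3660, 1.1157, 1.1055)
2q̇ = q⊗(0,ω) = (-1.1000000, -1.1000000, -1.4000000, 0.0000000)
q + ½dt·q⊗(0,ω), renormalized = (-0.0110, -0.0110, -0.0140, 0.9998)
linear accel F/m = (0.1600, 0.8400, -1.0800)
p' = p + v·dt = (1.9120, -2.4760, -1.2980)
v + (F/m)dt = (0.6032, 1.2168, 0.0784)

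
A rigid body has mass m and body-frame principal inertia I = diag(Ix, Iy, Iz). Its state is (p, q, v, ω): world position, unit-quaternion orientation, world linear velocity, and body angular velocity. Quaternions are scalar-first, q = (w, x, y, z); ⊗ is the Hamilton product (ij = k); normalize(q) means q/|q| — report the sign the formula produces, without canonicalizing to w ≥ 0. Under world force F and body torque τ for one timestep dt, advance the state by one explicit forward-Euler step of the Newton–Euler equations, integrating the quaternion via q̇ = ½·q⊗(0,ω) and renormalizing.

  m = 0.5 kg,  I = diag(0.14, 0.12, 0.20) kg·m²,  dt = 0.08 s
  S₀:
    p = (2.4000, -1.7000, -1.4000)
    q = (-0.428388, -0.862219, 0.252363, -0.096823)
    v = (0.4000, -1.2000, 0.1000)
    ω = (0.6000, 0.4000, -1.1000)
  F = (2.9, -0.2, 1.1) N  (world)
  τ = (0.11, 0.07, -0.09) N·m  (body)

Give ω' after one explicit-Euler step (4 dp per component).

angular accel α = (1.0371, 0.2533, -0.4260)
new body rate ω' = (0.6830, 0.4203, -1.1341)

ω' = (0.6830, 0.4203, -1.1341)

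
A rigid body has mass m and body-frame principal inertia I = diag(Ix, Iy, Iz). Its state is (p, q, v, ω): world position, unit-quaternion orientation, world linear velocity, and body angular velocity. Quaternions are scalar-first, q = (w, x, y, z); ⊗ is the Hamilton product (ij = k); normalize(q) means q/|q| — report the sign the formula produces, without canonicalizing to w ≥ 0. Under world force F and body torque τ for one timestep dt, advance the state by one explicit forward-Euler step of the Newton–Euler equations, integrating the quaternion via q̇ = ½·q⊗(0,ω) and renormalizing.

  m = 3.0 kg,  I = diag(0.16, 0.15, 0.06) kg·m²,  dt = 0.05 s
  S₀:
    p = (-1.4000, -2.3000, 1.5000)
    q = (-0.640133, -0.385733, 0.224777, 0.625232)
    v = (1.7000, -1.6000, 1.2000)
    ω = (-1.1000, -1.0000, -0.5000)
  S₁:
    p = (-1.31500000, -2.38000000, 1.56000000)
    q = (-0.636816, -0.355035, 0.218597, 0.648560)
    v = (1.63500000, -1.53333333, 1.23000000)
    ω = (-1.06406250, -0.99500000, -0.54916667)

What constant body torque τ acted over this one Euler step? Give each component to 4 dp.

τ = (0.0700, 0.0700, -0.0700)

rate change Δω = (0.03593750, 0.00500000, -0.04916667)
gyro term ω₀×Iω₀ = (-0.0450, 0.0550, -0.0110)
applied torque τ = (0.0700, 0.0700, -0.0700)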